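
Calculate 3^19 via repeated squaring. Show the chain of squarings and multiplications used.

Computing 3^19 by squaring (build up from 3^1; each line after the first costs one multiplication):

3^1 = 3
3^2 = (3^1)^2 = 3^2 = 9
3^4 = (3^2)^2 = 9^2 = 81
3^8 = (3^4)^2 = 81^2 = 6561
3^9 = 3 * 3^8 = 3 * 6561 = 19683
3^18 = (3^9)^2 = 19683^2 = 387420489
3^19 = 3 * 3^18 = 3 * 387420489 = 1162261467

Result: 1162261467
Multiplications needed: 6 (6 lines after 3^1)

3^19 = 1162261467. Using exponentiation by squaring, this requires 6 multiplications. The key idea: if the exponent is even, square the half-power; if odd, multiply by the base once.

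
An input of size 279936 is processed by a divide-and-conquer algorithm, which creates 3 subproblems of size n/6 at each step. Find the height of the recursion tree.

For divide and conquer with division factor 6:

Problem sizes at each level:
Level 0: 279936
Level 1: 46656
Level 2: 7776
Level 3: 1296
Level 4: 216
Level 5: 36
Level 6: 6
Level 7: 1

The root is level 0 and the size-1 base case is level 7 (the tree spans levels 0 through 7, i.e. 8 levels counting the root), so the depth is the number of divisions: log_6(279936) = 7

The recursion tree depth is log_6(279936) = 7. At each level, the problem size is divided by 6, so it takes 7 divisions to reduce to a base case of size 1. The algorithm makes 3 recursive calls at each level.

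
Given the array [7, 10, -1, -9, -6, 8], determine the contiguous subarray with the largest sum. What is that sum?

Using Kadane's algorithm on [7, 10, -1, -9, -6, 8]:

Scanning through the array:
Position 1 (value 10): max_ending_here = 17, max_so_far = 17
Position 2 (value -1): max_ending_here = 16, max_so_far = 17
Position 3 (value -9): max_ending_here = 7, max_so_far = 17
Position 4 (value -6): max_ending_here = 1, max_so_far = 17
Position 5 (value 8): max_ending_here = 9, max_so_far = 17

Maximum subarray: [7, 10]
Maximum sum: 17

The maximum subarray is [7, 10] with sum 17. This subarray runs from index 0 to index 1.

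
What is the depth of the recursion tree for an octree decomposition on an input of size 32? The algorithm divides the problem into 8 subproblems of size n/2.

For divide and conquer with division factor 2:

Problem sizes at each level:
Level 0: 32
Level 1: 16
Level 2: 8
Level 3: 4
Level 4: 2
Level 5: 1

The root is level 0 and the size-1 base case is level 5 (the tree spans levels 0 through 5, i.e. 6 levels counting the root), so the depth is the number of divisions: log_2(32) = 5

The recursion tree depth is log_2(32) = 5. At each level, the problem size is divided by 2, so it takes 5 divisions to reduce to a base case of size 1. The algorithm makes 8 recursive calls at each level.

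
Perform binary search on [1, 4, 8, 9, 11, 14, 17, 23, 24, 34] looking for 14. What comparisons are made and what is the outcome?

Binary search for 14 in [1, 4, 8, 9, 11, 14, 17, 23, 24, 34]:

lo=0, hi=9, mid=4, arr[mid]=11 -> 11 < 14, search right half
lo=5, hi=9, mid=7, arr[mid]=23 -> 23 > 14, search left half
lo=5, hi=6, mid=5, arr[mid]=14 -> Found target at index 5!

Binary search finds 14 at index 5 after 3 comparisons. The search repeatedly halves the search space by comparing with the middle element.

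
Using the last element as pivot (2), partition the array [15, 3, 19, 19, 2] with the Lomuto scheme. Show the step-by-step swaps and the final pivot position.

Lomuto partition with pivot = 2:

Initial array: [15, 3, 19, 19, 2]

arr[0]=15 > 2: no swap
arr[1]=3 > 2: no swap
arr[2]=19 > 2: no swap
arr[3]=19 > 2: no swap

Place pivot at position 0: [2, 3, 19, 19, 15]
Pivot position: 0

After partitioning with pivot 2, the array becomes [2, 3, 19, 19, 15]. The pivot is placed at index 0. All elements to the left of the pivot are <= 2, and all elements to the right are > 2.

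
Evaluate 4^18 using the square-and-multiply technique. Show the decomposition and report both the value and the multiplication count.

Computing 4^18 by squaring (build up from 4^1; each line after the first costs one multiplication):

4^1 = 4
4^2 = (4^1)^2 = 4^2 = 16
4^4 = (4^2)^2 = 16^2 = 256
4^8 = (4^4)^2 = 256^2 = 65536
4^9 = 4 * 4^8 = 4 * 65536 = 262144
4^18 = (4^9)^2 = 262144^2 = 68719476736

Result: 68719476736
Multiplications needed: 5 (5 lines after 4^1)

4^18 = 68719476736. Using exponentiation by squaring, this requires 5 multiplications. The key idea: if the exponent is even, square the half-power; if odd, multiply by the base once.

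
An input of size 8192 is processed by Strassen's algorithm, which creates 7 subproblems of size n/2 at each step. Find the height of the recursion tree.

For divide and conquer with division factor 2:

Problem sizes at each level:
Level 0: 8192
Level 1: 4096
Level 2: 2048
Level 3: 1024
Level 4: 512
Level 5: 256
Level 6: 128
Level 7: 64
Level 8: 32
Level 9: 16
Level 10: 8
Level 11: 4
Level 12: 2
Level 13: 1

The root is level 0 and the size-1 base case is level 13 (the tree spans levels 0 through 13, i.e. 14 levels counting the root), so the depth is the number of divisions: log_2(8192) = 13

The recursion tree depth is log_2(8192) = 13. At each level, the problem size is divided by 2, so it takes 13 divisions to reduce to a base case of size 1. The algorithm makes 7 recursive calls at each level.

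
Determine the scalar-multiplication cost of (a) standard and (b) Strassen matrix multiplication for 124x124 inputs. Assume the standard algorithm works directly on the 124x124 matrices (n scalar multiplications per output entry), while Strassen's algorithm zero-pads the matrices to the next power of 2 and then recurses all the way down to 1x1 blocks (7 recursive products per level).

Matrix multiplication for 124x124 matrices:

Strassen's algorithm requires power-of-2 dimensions. Pad 124x124 to 128x128 (next power of 2).

Standard algorithm: 124^3 = 1906624 multiplications
Strassen's algorithm: 7^(log2(128)) = 7^7 = 823543 multiplications
Savings: 1906624 - 823543 = 1083081 multiplications

Standard: 1906624 multiplications (124^3). Strassen: 823543 multiplications (7^7, after padding to 128x128). Strassen reduces 8 recursive multiplications to 7 at each level.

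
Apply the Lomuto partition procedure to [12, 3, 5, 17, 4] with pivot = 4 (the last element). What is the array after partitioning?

Lomuto partition with pivot = 4:

Initial array: [12, 3, 5, 17, 4]

arr[0]=12 > 4: no swap
arr[1]=3 <= 4: swap with position 0, array becomes [3, 12, 5, 17, 4]
arr[2]=5 > 4: no swap
arr[3]=17 > 4: no swap

Place pivot at position 1: [3, 4, 5, 17, 12]
Pivot position: 1

After partitioning with pivot 4, the array becomes [3, 4, 5, 17, 12]. The pivot is placed at index 1. All elements to the left of the pivot are <= 4, and all elements to the right are > 4.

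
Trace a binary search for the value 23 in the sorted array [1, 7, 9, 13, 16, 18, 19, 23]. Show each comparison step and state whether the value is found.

Binary search for 23 in [1, 7, 9, 13, 16, 18, 19, 23]:

lo=0, hi=7, mid=3, arr[mid]=13 -> 13 < 23, search right half
lo=4, hi=7, mid=5, arr[mid]=18 -> 18 < 23, search right half
lo=6, hi=7, mid=6, arr[mid]=19 -> 19 < 23, search right half
lo=7, hi=7, mid=7, arr[mid]=23 -> Found target at index 7!

Binary search finds 23 at index 7 after 4 comparisons. The search repeatedly halves the search space by comparing with the middle element.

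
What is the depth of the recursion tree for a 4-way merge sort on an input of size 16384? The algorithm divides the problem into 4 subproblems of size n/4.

For divide and conquer with division factor 4:

Problem sizes at each level:
Level 0: 16384
Level 1: 4096
Level 2: 1024
Level 3: 256
Level 4: 64
Level 5: 16
Level 6: 4
Level 7: 1

The root is level 0 and the size-1 base case is level 7 (the tree spans levels 0 through 7, i.e. 8 levels counting the root), so the depth is the number of divisions: log_4(16384) = 7

The recursion tree depth is log_4(16384) = 7. At each level, the problem size is divided by 4, so it takes 7 divisions to reduce to a base case of size 1. The algorithm makes 4 recursive calls at each level.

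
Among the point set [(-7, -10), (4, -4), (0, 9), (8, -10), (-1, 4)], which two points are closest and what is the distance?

Computing all pairwise distances among 5 points:

d((-7, -10), (4, -4)) = 12.53
d((-7, -10), (0, 9)) = 20.2485
d((-7, -10), (8, -10)) = 15.0
d((-7, -10), (-1, 4)) = 15.2315
d((4, -4), (0, 9)) = 13.6015
d((4, -4), (8, -10)) = 7.2111
d((4, -4), (-1, 4)) = 9.434
d((0, 9), (8, -10)) = 20.6155
d((0, 9), (-1, 4)) = 5.099 <-- minimum
d((8, -10), (-1, 4)) = 16.6433

Closest pair: (0, 9) and (-1, 4) with distance 5.099

The closest pair is (0, 9) and (-1, 4) with Euclidean distance 5.099. For 5 points, brute-force pairwise comparison is shown above. For large n, the divide-and-conquer algorithm (sort by x, recurse on halves, check the dividing strip) achieves O(n log n).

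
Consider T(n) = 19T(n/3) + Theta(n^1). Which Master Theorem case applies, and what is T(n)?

Master Theorem for T(n) = 19T(n/3) + O(n^1):

a = 19, b = 3, c = 1
log_b(a) = log_3(19) = 2.6801

Case 1: c = 1 < log_3(19) = 2.6801
T(n) = O(n^(log_3 19))

For T(n) = 19T(n/3) + O(n^1): log_3(19) = 2.6801. This is Case 1 of the Master Theorem (c < log_b(a), work dominated by leaves), giving O(n^(log_3 19)).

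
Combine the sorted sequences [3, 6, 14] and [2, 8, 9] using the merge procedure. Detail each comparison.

Merging process:

Compare 3 vs 2: take 2 from right. Merged: [2]
Compare 3 vs 8: take 3 from left. Merged: [2, 3]
Compare 6 vs 8: take 6 from left. Merged: [2, 3, 6]
Compare 14 vs 8: take 8 from right. Merged: [2, 3, 6, 8]
Compare 14 vs 9: take 9 from right. Merged: [2, 3, 6, 8, 9]
Append remaining from left: [14]. Merged: [2, 3, 6, 8, 9, 14]

Final merged array: [2, 3, 6, 8, 9, 14]
Total comparisons: 5

The merged array is [2, 3, 6, 8, 9, 14], requiring 5 comparisons. The merge step runs in O(n) time where n is the total number of elements.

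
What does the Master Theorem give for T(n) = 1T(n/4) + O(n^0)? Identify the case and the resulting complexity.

Master Theorem for T(n) = 1T(n/4) + O(n^0):

a = 1, b = 4, c = 0
log_b(a) = log_4(1) = 0.0000

Case 2: c = 0 = log_4(1) = 0.0000
T(n) = O(n^0 log n) = O(log n)

For T(n) = 1T(n/4) + O(n^0): log_4(1) = 0.0000. This is Case 2 of the Master Theorem (c = log_b(a), equal work at all levels), giving O(log n).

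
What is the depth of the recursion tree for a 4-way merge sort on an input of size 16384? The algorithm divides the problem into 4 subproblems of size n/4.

For divide and conquer with division factor 4:

Problem sizes at each level:
Level 0: 16384
Level 1: 4096
Level 2: 1024
Level 3: 256
Level 4: 64
Level 5: 16
Level 6: 4
Level 7: 1

The root is level 0 and the size-1 base case is level 7 (the tree spans levels 0 through 7, i.e. 8 levels counting the root), so the depth is the number of divisions: log_4(16384) = 7

The recursion tree depth is log_4(16384) = 7. At each level, the problem size is divided by 4, so it takes 7 divisions to reduce to a base case of size 1. The algorithm makes 4 recursive calls at each level.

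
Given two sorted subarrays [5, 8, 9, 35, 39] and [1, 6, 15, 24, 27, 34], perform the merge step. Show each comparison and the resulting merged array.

Merging process:

Compare 5 vs 1: take 1 from right. Merged: [1]
Compare 5 vs 6: take 5 from left. Merged: [1, 5]
Compare 8 vs 6: take 6 from right. Merged: [1, 5, 6]
Compare 8 vs 15: take 8 from left. Merged: [1, 5, 6, 8]
Compare 9 vs 15: take 9 from left. Merged: [1, 5, 6, 8, 9]
Compare 35 vs 15: take 15 from right. Merged: [1, 5, 6, 8, 9, 15]
Compare 35 vs 24: take 24 from right. Merged: [1, 5, 6, 8, 9, 15, 24]
Compare 35 vs 27: take 27 from right. Merged: [1, 5, 6, 8, 9, 15, 24, 27]
Compare 35 vs 34: take 34 from right. Merged: [1, 5, 6, 8, 9, 15, 24, 27, 34]
Append remaining from left: [35, 39]. Merged: [1, 5, 6, 8, 9, 15, 24, 27, 34, 35, 39]

Final merged array: [1, 5, 6, 8, 9, 15, 24, 27, 34, 35, 39]
Total comparisons: 9

The merged array is [1, 5, 6, 8, 9, 15, 24, 27, 34, 35, 39], requiring 9 comparisons. The merge step runs in O(n) time where n is the total number of elements.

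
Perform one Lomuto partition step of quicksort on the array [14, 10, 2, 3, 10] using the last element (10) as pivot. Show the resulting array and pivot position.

Lomuto partition with pivot = 10:

Initial array: [14, 10, 2, 3, 10]

arr[0]=14 > 10: no swap
arr[1]=10 <= 10: swap with position 0, array becomes [10, 14, 2, 3, 10]
arr[2]=2 <= 10: swap with position 1, array becomes [10, 2, 14, 3, 10]
arr[3]=3 <= 10: swap with position 2, array becomes [10, 2, 3, 14, 10]

Place pivot at position 3: [10, 2, 3, 10, 14]
Pivot position: 3

After partitioning with pivot 10, the array becomes [10, 2, 3, 10, 14]. The pivot is placed at index 3. All elements to the left of the pivot are <= 10, and all elements to the right are > 10.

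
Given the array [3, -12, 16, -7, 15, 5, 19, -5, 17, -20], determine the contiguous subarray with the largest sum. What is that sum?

Using Kadane's algorithm on [3, -12, 16, -7, 15, 5, 19, -5, 17, -20]:

Scanning through the array:
Position 1 (value -12): max_ending_here = -9, max_so_far = 3
Position 2 (value 16): max_ending_here = 16, max_so_far = 16
Position 3 (value -7): max_ending_here = 9, max_so_far = 16
Position 4 (value 15): max_ending_here = 24, max_so_far = 24
Position 5 (value 5): max_ending_here = 29, max_so_far = 29
Position 6 (value 19): max_ending_here = 48, max_so_far = 48
Position 7 (value -5): max_ending_here = 43, max_so_far = 48
Position 8 (value 17): max_ending_here = 60, max_so_far = 60
Position 9 (value -20): max_ending_here = 40, max_so_far = 60

Maximum subarray: [16, -7, 15, 5, 19, -5, 17]
Maximum sum: 60

The maximum subarray is [16, -7, 15, 5, 19, -5, 17] with sum 60. This subarray runs from index 2 to index 8.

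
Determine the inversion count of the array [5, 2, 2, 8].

Finding inversions in [5, 2, 2, 8]:

(0, 1): arr[0]=5 > arr[1]=2
(0, 2): arr[0]=5 > arr[2]=2

Total inversions: 2

The array has 2 inversion(s): (0,1), (0,2). Each pair (i,j) satisfies i < j and arr[i] > arr[j].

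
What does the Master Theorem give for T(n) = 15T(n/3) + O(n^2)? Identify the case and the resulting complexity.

Master Theorem for T(n) = 15T(n/3) + O(n^2):

a = 15, b = 3, c = 2
log_b(a) = log_3(15) = 2.4650

Case 1: c = 2 < log_3(15) = 2.4650
T(n) = O(n^(log_3 15))

For T(n) = 15T(n/3) + O(n^2): log_3(15) = 2.4650. This is Case 1 of the Master Theorem (c < log_b(a), work dominated by leaves), giving O(n^(log_3 15)).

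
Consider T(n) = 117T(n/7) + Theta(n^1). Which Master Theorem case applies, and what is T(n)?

Master Theorem for T(n) = 117T(n/7) + O(n^1):

a = 117, b = 7, c = 1
log_b(a) = log_7(117) = 2.4473

Case 1: c = 1 < log_7(117) = 2.4473
T(n) = O(n^(log_7 117))

For T(n) = 117T(n/7) + O(n^1): log_7(117) = 2.4473. This is Case 1 of the Master Theorem (c < log_b(a), work dominated by leaves), giving O(n^(log_7 117)).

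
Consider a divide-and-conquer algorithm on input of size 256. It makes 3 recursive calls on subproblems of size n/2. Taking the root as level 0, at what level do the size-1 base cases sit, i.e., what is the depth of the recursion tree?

For divide and conquer with division factor 2:

Problem sizes at each level:
Level 0: 256
Level 1: 128
Level 2: 64
Level 3: 32
Level 4: 16
Level 5: 8
Level 6: 4
Level 7: 2
Level 8: 1

The root is level 0 and the size-1 base case is level 8 (the tree spans levels 0 through 8, i.e. 9 levels counting the root), so the depth is the number of divisions: log_2(256) = 8

The recursion tree depth is log_2(256) = 8. At each level, the problem size is divided by 2, so it takes 8 divisions to reduce to a base case of size 1. The algorithm makes 3 recursive calls at each level.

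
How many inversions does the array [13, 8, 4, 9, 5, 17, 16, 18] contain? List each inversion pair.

Finding inversions in [13, 8, 4, 9, 5, 17, 16, 18]:

(0, 1): arr[0]=13 > arr[1]=8
(0, 2): arr[0]=13 > arr[2]=4
(0, 3): arr[0]=13 > arr[3]=9
(0, 4): arr[0]=13 > arr[4]=5
(1, 2): arr[1]=8 > arr[2]=4
(1, 4): arr[1]=8 > arr[4]=5
(3, 4): arr[3]=9 > arr[4]=5
(5, 6): arr[5]=17 > arr[6]=16

Total inversions: 8

The array has 8 inversion(s): (0,1), (0,2), (0,3), (0,4), (1,2), (1,4), (3,4), (5,6). Each pair (i,j) satisfies i < j and arr[i] > arr[j].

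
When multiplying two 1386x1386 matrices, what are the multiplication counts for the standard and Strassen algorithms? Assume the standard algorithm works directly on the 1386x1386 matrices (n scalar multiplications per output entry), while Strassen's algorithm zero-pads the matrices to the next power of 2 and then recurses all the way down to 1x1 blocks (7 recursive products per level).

Matrix multiplication for 1386x1386 matrices:

Strassen's algorithm requires power-of-2 dimensions. Pad 1386x1386 to 2048x2048 (next power of 2).

Standard algorithm: 1386^3 = 2662500456 multiplications
Strassen's algorithm: 7^(log2(2048)) = 7^11 = 1977326743 multiplications
Savings: 2662500456 - 1977326743 = 685173713 multiplications

Standard: 2662500456 multiplications (1386^3). Strassen: 1977326743 multiplications (7^11, after padding to 2048x2048). Strassen reduces 8 recursive multiplications to 7 at each level.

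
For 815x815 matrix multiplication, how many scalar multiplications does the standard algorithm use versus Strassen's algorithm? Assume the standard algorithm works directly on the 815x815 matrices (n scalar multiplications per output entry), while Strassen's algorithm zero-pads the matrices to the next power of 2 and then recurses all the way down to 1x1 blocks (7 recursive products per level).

Matrix multiplication for 815x815 matrices:

Strassen's algorithm requires power-of-2 dimensions. Pad 815x815 to 1024x1024 (next power of 2).

Standard algorithm: 815^3 = 541343375 multiplications
Strassen's algorithm: 7^(log2(1024)) = 7^10 = 282475249 multiplications
Savings: 541343375 - 282475249 = 258868126 multiplications

Standard: 541343375 multiplications (815^3). Strassen: 282475249 multiplications (7^10, after padding to 1024x1024). Strassen reduces 8 recursive multiplications to 7 at each level.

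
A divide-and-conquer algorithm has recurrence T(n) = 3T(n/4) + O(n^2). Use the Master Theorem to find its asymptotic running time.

Master Theorem for T(n) = 3T(n/4) + O(n^2):

a = 3, b = 4, c = 2
log_b(a) = log_4(3) = 0.7925

Case 3: c = 2 > log_4(3) = 0.7925
T(n) = O(n^2) = O(n^2)

For T(n) = 3T(n/4) + O(n^2): log_4(3) = 0.7925. This is Case 3 of the Master Theorem (c > log_b(a), work dominated by root), giving O(n^2).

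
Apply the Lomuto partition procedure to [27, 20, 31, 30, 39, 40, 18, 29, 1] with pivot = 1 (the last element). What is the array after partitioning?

Lomuto partition with pivot = 1:

Initial array: [27, 20, 31, 30, 39, 40, 18, 29, 1]

arr[0]=27 > 1: no swap
arr[1]=20 > 1: no swap
arr[2]=31 > 1: no swap
arr[3]=30 > 1: no swap
arr[4]=39 > 1: no swap
arr[5]=40 > 1: no swap
arr[6]=18 > 1: no swap
arr[7]=29 > 1: no swap

Place pivot at position 0: [1, 20, 31, 30, 39, 40, 18, 29, 27]
Pivot position: 0

After partitioning with pivot 1, the array becomes [1, 20, 31, 30, 39, 40, 18, 29, 27]. The pivot is placed at index 0. All elements to the left of the pivot are <= 1, and all elements to the right are > 1.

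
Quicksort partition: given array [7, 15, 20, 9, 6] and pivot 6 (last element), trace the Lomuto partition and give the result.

Lomuto partition with pivot = 6:

Initial array: [7, 15, 20, 9, 6]

arr[0]=7 > 6: no swap
arr[1]=15 > 6: no swap
arr[2]=20 > 6: no swap
arr[3]=9 > 6: no swap

Place pivot at position 0: [6, 15, 20, 9, 7]
Pivot position: 0

After partitioning with pivot 6, the array becomes [6, 15, 20, 9, 7]. The pivot is placed at index 0. All elements to the left of the pivot are <= 6, and all elements to the right are > 6.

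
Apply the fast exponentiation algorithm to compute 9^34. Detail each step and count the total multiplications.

Computing 9^34 by squaring (build up from 9^1; each line after the first costs one multiplication):

9^1 = 9
9^2 = (9^1)^2 = 9^2 = 81
9^4 = (9^2)^2 = 81^2 = 6561
9^8 = (9^4)^2 = 6561^2 = 43046721
9^16 = (9^8)^2 = 43046721^2 = 1853020188851841
9^17 = 9 * 9^16 = 9 * 1853020188851841 = 16677181699666569
9^34 = (9^17)^2 = 16677181699666569^2 = 278128389443693511257285776231761

Result: 278128389443693511257285776231761
Multiplications needed: 6 (6 lines after 9^1)

9^34 = 278128389443693511257285776231761. Using exponentiation by squaring, this requires 6 multiplications. The key idea: if the exponent is even, square the half-power; if odd, multiply by the base once.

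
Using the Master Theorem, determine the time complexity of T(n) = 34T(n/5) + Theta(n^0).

Master Theorem for T(n) = 34T(n/5) + O(n^0):

a = 34, b = 5, c = 0
log_b(a) = log_5(34) = 2.1911

Case 1: c = 0 < log_5(34) = 2.1911
T(n) = O(n^(log_5 34))

For T(n) = 34T(n/5) + O(n^0): log_5(34) = 2.1911. This is Case 1 of the Master Theorem (c < log_b(a), work dominated by leaves), giving O(n^(log_5 34)).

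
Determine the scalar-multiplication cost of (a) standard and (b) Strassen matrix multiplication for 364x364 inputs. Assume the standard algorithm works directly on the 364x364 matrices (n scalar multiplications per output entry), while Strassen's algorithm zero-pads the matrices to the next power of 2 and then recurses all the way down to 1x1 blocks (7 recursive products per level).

Matrix multiplication for 364x364 matrices:

Strassen's algorithm requires power-of-2 dimensions. Pad 364x364 to 512x512 (next power of 2).

Standard algorithm: 364^3 = 48228544 multiplications
Strassen's algorithm: 7^(log2(512)) = 7^9 = 40353607 multiplications
Savings: 48228544 - 40353607 = 7874937 multiplications

Standard: 48228544 multiplications (364^3). Strassen: 40353607 multiplications (7^9, after padding to 512x512). Strassen reduces 8 recursive multiplications to 7 at each level.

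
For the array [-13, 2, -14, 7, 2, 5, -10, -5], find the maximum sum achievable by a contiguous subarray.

Using Kadane's algorithm on [-13, 2, -14, 7, 2, 5, -10, -5]:

Scanning through the array:
Position 1 (value 2): max_ending_here = 2, max_so_far = 2
Position 2 (value -14): max_ending_here = -12, max_so_far = 2
Position 3 (value 7): max_ending_here = 7, max_so_far = 7
Position 4 (value 2): max_ending_here = 9, max_so_far = 9
Position 5 (value 5): max_ending_here = 14, max_so_far = 14
Position 6 (value -10): max_ending_here = 4, max_so_far = 14
Position 7 (value -5): max_ending_here = -1, max_so_far = 14

Maximum subarray: [7, 2, 5]
Maximum sum: 14

The maximum subarray is [7, 2, 5] with sum 14. This subarray runs from index 3 to index 5.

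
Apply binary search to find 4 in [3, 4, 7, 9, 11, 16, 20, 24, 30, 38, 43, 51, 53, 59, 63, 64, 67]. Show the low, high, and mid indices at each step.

Binary search for 4 in [3, 4, 7, 9, 11, 16, 20, 24, 30, 38, 43, 51, 53, 59, 63, 64, 67]:

lo=0, hi=16, mid=8, arr[mid]=30 -> 30 > 4, search left half
lo=0, hi=7, mid=3, arr[mid]=9 -> 9 > 4, search left half
lo=0, hi=2, mid=1, arr[mid]=4 -> Found target at index 1!

Binary search finds 4 at index 1 after 3 comparisons. The search repeatedly halves the search space by comparing with the middle element.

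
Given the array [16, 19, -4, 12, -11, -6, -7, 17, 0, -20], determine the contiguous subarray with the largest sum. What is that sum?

Using Kadane's algorithm on [16, 19, -4, 12, -11, -6, -7, 17, 0, -20]:

Scanning through the array:
Position 1 (value 19): max_ending_here = 35, max_so_far = 35
Position 2 (value -4): max_ending_here = 31, max_so_far = 35
Position 3 (value 12): max_ending_here = 43, max_so_far = 43
Position 4 (value -11): max_ending_here = 32, max_so_far = 43
Position 5 (value -6): max_ending_here = 26, max_so_far = 43
Position 6 (value -7): max_ending_here = 19, max_so_far = 43
Position 7 (value 17): max_ending_here = 36, max_so_far = 43
Position 8 (value 0): max_ending_here = 36, max_so_far = 43
Position 9 (value -20): max_ending_here = 16, max_so_far = 43

Maximum subarray: [16, 19, -4, 12]
Maximum sum: 43

The maximum subarray is [16, 19, -4, 12] with sum 43. This subarray runs from index 0 to index 3.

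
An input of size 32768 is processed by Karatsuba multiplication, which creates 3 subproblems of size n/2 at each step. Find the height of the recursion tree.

For divide and conquer with division factor 2:

Problem sizes at each level:
Level 0: 32768
Level 1: 16384
Level 2: 8192
Level 3: 4096
Level 4: 2048
Level 5: 1024
Level 6: 512
Level 7: 256
Level 8: 128
Level 9: 64
Level 10: 32
Level 11: 16
Level 12: 8
Level 13: 4
Level 14: 2
Level 15: 1

The root is level 0 and the size-1 base case is level 15 (the tree spans levels 0 through 15, i.e. 16 levels counting the root), so the depth is the number of divisions: log_2(32768) = 15

The recursion tree depth is log_2(32768) = 15. At each level, the problem size is divided by 2, so it takes 15 divisions to reduce to a base case of size 1. The algorithm makes 3 recursive calls at each level.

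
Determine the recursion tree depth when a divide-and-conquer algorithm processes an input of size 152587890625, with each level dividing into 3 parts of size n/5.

For divide and conquer with division factor 5:

Problem sizes at each level:
Level 0: 152587890625
Level 1: 30517578125
Level 2: 6103515625
Level 3: 1220703125
Level 4: 244140625
Level 5: 48828125
Level 6: 9765625
Level 7: 1953125
Level 8: 390625
Level 9: 78125
Level 10: 15625
Level 11: 3125
Level 12: 625
Level 13: 125
Level 14: 25
Level 15: 5
Level 16: 1

The root is level 0 and the size-1 base case is level 16 (the tree spans levels 0 through 16, i.e. 17 levels counting the root), so the depth is the number of divisions: log_5(152587890625) = 16

The recursion tree depth is log_5(152587890625) = 16. At each level, the problem size is divided by 5, so it takes 16 divisions to reduce to a base case of size 1. The algorithm makes 3 recursive calls at each level.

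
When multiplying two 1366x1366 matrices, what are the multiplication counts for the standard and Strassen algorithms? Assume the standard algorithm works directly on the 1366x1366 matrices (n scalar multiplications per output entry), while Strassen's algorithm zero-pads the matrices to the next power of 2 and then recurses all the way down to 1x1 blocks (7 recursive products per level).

Matrix multiplication for 1366x1366 matrices:

Strassen's algorithm requires power-of-2 dimensions. Pad 1366x1366 to 2048x2048 (next power of 2).

Standard algorithm: 1366^3 = 2548895896 multiplications
Strassen's algorithm: 7^(log2(2048)) = 7^11 = 1977326743 multiplications
Savings: 2548895896 - 1977326743 = 571569153 multiplications

Standard: 2548895896 multiplications (1366^3). Strassen: 1977326743 multiplications (7^11, after padding to 2048x2048). Strassen reduces 8 recursive multiplications to 7 at each level.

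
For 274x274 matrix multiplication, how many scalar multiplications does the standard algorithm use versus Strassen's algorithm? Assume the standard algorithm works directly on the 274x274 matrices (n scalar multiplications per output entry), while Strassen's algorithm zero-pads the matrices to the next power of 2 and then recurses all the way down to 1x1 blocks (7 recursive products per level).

Matrix multiplication for 274x274 matrices:

Strassen's algorithm requires power-of-2 dimensions. Pad 274x274 to 512x512 (next power of 2).

Standard algorithm: 274^3 = 20570824 multiplications
Strassen's algorithm: 7^(log2(512)) = 7^9 = 40353607 multiplications
Difference: 20570824 - 40353607 = -19782783 (Strassen uses MORE here due to padding overhead — for small or just-over-power-of-2 n, padding can outweigh the per-level savings)

Standard: 20570824 multiplications (274^3). Strassen: 40353607 multiplications (7^9, after padding to 512x512). Strassen reduces 8 recursive multiplications to 7 at each level.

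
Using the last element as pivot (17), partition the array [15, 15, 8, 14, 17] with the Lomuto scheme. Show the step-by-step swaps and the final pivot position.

Lomuto partition with pivot = 17:

Initial array: [15, 15, 8, 14, 17]

arr[0]=15 <= 17: swap with position 0, array becomes [15, 15, 8, 14, 17]
arr[1]=15 <= 17: swap with position 1, array becomes [15, 15, 8, 14, 17]
arr[2]=8 <= 17: swap with position 2, array becomes [15, 15, 8, 14, 17]
arr[3]=14 <= 17: swap with position 3, array becomes [15, 15, 8, 14, 17]

Place pivot at position 4: [15, 15, 8, 14, 17]
Pivot position: 4

After partitioning with pivot 17, the array becomes [15, 15, 8, 14, 17]. The pivot is placed at index 4. All elements to the left of the pivot are <= 17, and all elements to the right are > 17.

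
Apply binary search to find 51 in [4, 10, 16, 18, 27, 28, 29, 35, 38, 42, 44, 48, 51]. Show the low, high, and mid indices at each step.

Binary search for 51 in [4, 10, 16, 18, 27, 28, 29, 35, 38, 42, 44, 48, 51]:

lo=0, hi=12, mid=6, arr[mid]=29 -> 29 < 51, search right half
lo=7, hi=12, mid=9, arr[mid]=42 -> 42 < 51, search right half
lo=10, hi=12, mid=11, arr[mid]=48 -> 48 < 51, search right half
lo=12, hi=12, mid=12, arr[mid]=51 -> Found target at index 12!

Binary search finds 51 at index 12 after 4 comparisons. The search repeatedly halves the search space by comparing with the middle element.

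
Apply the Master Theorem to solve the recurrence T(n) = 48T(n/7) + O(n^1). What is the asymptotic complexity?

Master Theorem for T(n) = 48T(n/7) + O(n^1):

a = 48, b = 7, c = 1
log_b(a) = log_7(48) = 1.9894

Case 1: c = 1 < log_7(48) = 1.9894
T(n) = O(n^(log_7 48))

For T(n) = 48T(n/7) + O(n^1): log_7(48) = 1.9894. This is Case 1 of the Master Theorem (c < log_b(a), work dominated by leaves), giving O(n^(log_7 48)).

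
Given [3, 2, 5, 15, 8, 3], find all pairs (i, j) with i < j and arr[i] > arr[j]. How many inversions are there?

Finding inversions in [3, 2, 5, 15, 8, 3]:

(0, 1): arr[0]=3 > arr[1]=2
(2, 5): arr[2]=5 > arr[5]=3
(3, 4): arr[3]=15 > arr[4]=8
(3, 5): arr[3]=15 > arr[5]=3
(4, 5): arr[4]=8 > arr[5]=3

Total inversions: 5

The array has 5 inversion(s): (0,1), (2,5), (3,4), (3,5), (4,5). Each pair (i,j) satisfies i < j and arr[i] > arr[j].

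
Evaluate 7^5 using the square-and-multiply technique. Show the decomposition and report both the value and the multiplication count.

Computing 7^5 by squaring (build up from 7^1; each line after the first costs one multiplication):

7^1 = 7
7^2 = (7^1)^2 = 7^2 = 49
7^4 = (7^2)^2 = 49^2 = 2401
7^5 = 7 * 7^4 = 7 * 2401 = 16807

Result: 16807
Multiplications needed: 3 (3 lines after 7^1)

7^5 = 16807. Using exponentiation by squaring, this requires 3 multiplications. The key idea: if the exponent is even, square the half-power; if odd, multiply by the base once.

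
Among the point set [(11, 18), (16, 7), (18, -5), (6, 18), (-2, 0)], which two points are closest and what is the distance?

Computing all pairwise distances among 5 points:

d((11, 18), (16, 7)) = 12.083
d((11, 18), (18, -5)) = 24.0416
d((11, 18), (6, 18)) = 5.0 <-- minimum
d((11, 18), (-2, 0)) = 22.2036
d((16, 7), (18, -5)) = 12.1655
d((16, 7), (6, 18)) = 14.8661
d((16, 7), (-2, 0)) = 19.3132
d((18, -5), (6, 18)) = 25.9422
d((18, -5), (-2, 0)) = 20.6155
d((6, 18), (-2, 0)) = 19.6977

Closest pair: (11, 18) and (6, 18) with distance 5.0

The closest pair is (11, 18) and (6, 18) with Euclidean distance 5.0. For 5 points, brute-force pairwise comparison is shown above. For large n, the divide-and-conquer algorithm (sort by x, recurse on halves, check the dividing strip) achieves O(n log n).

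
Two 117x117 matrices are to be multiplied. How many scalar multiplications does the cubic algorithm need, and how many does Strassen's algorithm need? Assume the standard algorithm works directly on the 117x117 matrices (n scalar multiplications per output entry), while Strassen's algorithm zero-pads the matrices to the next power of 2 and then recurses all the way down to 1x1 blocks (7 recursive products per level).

Matrix multiplication for 117x117 matrices:

Strassen's algorithm requires power-of-2 dimensions. Pad 117x117 to 128x128 (next power of 2).

Standard algorithm: 117^3 = 1601613 multiplications
Strassen's algorithm: 7^(log2(128)) = 7^7 = 823543 multiplications
Savings: 1601613 - 823543 = 778070 multiplications

Standard: 1601613 multiplications (117^3). Strassen: 823543 multiplications (7^7, after padding to 128x128). Strassen reduces 8 recursive multiplications to 7 at each level.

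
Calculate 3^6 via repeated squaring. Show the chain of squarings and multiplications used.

Computing 3^6 by squaring (build up from 3^1; each line after the first costs one multiplication):

3^1 = 3
3^2 = (3^1)^2 = 3^2 = 9
3^3 = 3 * 3^2 = 3 * 9 = 27
3^6 = (3^3)^2 = 27^2 = 729

Result: 729
Multiplications needed: 3 (3 lines after 3^1)

3^6 = 729. Using exponentiation by squaring, this requires 3 multiplications. The key idea: if the exponent is even, square the half-power; if odd, multiply by the base once.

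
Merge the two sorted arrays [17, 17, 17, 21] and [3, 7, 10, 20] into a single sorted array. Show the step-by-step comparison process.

Merging process:

Compare 17 vs 3: take 3 from right. Merged: [3]
Compare 17 vs 7: take 7 from right. Merged: [3, 7]
Compare 17 vs 10: take 10 from right. Merged: [3, 7, 10]
Compare 17 vs 20: take 17 from left. Merged: [3, 7, 10, 17]
Compare 17 vs 20: take 17 from left. Merged: [3, 7, 10, 17, 17]
Compare 17 vs 20: take 17 from left. Merged: [3, 7, 10, 17, 17, 17]
Compare 21 vs 20: take 20 from right. Merged: [3, 7, 10, 17, 17, 17, 20]
Append remaining from left: [21]. Merged: [3, 7, 10, 17, 17, 17, 20, 21]

Final merged array: [3, 7, 10, 17, 17, 17, 20, 21]
Total comparisons: 7

The merged array is [3, 7, 10, 17, 17, 17, 20, 21], requiring 7 comparisons. The merge step runs in O(n) time where n is the total number of elements.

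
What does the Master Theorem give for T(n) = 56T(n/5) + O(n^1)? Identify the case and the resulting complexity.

Master Theorem for T(n) = 56T(n/5) + O(n^1):

a = 56, b = 5, c = 1
log_b(a) = log_5(56) = 2.5011

Case 1: c = 1 < log_5(56) = 2.5011
T(n) = O(n^(log_5 56))

For T(n) = 56T(n/5) + O(n^1): log_5(56) = 2.5011. This is Case 1 of the Master Theorem (c < log_b(a), work dominated by leaves), giving O(n^(log_5 56)).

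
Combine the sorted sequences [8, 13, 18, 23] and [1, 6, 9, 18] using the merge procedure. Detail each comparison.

Merging process:

Compare 8 vs 1: take 1 from right. Merged: [1]
Compare 8 vs 6: take 6 from right. Merged: [1, 6]
Compare 8 vs 9: take 8 from left. Merged: [1, 6, 8]
Compare 13 vs 9: take 9 from right. Merged: [1, 6, 8, 9]
Compare 13 vs 18: take 13 from left. Merged: [1, 6, 8, 9, 13]
Compare 18 vs 18: take 18 from left. Merged: [1, 6, 8, 9, 13, 18]
Compare 23 vs 18: take 18 from right. Merged: [1, 6, 8, 9, 13, 18, 18]
Append remaining from left: [23]. Merged: [1, 6, 8, 9, 13, 18, 18, 23]

Final merged array: [1, 6, 8, 9, 13, 18, 18, 23]
Total comparisons: 7

The merged array is [1, 6, 8, 9, 13, 18, 18, 23], requiring 7 comparisons. The merge step runs in O(n) time where n is the total number of elements.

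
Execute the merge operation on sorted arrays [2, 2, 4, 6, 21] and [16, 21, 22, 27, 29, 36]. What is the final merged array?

Merging process:

Compare 2 vs 16: take 2 from left. Merged: [2]
Compare 2 vs 16: take 2 from left. Merged: [2, 2]
Compare 4 vs 16: take 4 from left. Merged: [2, 2, 4]
Compare 6 vs 16: take 6 from left. Merged: [2, 2, 4, 6]
Compare 21 vs 16: take 16 from right. Merged: [2, 2, 4, 6, 16]
Compare 21 vs 21: take 21 from left. Merged: [2, 2, 4, 6, 16, 21]
Append remaining from right: [21, 22, 27, 29, 36]. Merged: [2, 2, 4, 6, 16, 21, 21, 22, 27, 29, 36]

Final merged array: [2, 2, 4, 6, 16, 21, 21, 22, 27, 29, 36]
Total comparisons: 6

The merged array is [2, 2, 4, 6, 16, 21, 21, 22, 27, 29, 36], requiring 6 comparisons. The merge step runs in O(n) time where n is the total number of elements.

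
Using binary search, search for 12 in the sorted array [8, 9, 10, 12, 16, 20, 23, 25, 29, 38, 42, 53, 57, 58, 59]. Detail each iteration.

Binary search for 12 in [8, 9, 10, 12, 16, 20, 23, 25, 29, 38, 42, 53, 57, 58, 59]:

lo=0, hi=14, mid=7, arr[mid]=25 -> 25 > 12, search left half
lo=0, hi=6, mid=3, arr[mid]=12 -> Found target at index 3!

Binary search finds 12 at index 3 after 2 comparisons. The search repeatedly halves the search space by comparing with the middle element.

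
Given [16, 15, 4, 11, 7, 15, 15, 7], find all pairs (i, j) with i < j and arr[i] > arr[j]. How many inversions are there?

Finding inversions in [16, 15, 4, 11, 7, 15, 15, 7]:

(0, 1): arr[0]=16 > arr[1]=15
(0, 2): arr[0]=16 > arr[2]=4
(0, 3): arr[0]=16 > arr[3]=11
(0, 4): arr[0]=16 > arr[4]=7
(0, 5): arr[0]=16 > arr[5]=15
(0, 6): arr[0]=16 > arr[6]=15
(0, 7): arr[0]=16 > arr[7]=7
(1, 2): arr[1]=15 > arr[2]=4
(1, 3): arr[1]=15 > arr[3]=11
(1, 4): arr[1]=15 > arr[4]=7
(1, 7): arr[1]=15 > arr[7]=7
(3, 4): arr[3]=11 > arr[4]=7
(3, 7): arr[3]=11 > arr[7]=7
(5, 7): arr[5]=15 > arr[7]=7
(6, 7): arr[6]=15 > arr[7]=7

Total inversions: 15

The array has 15 inversion(s): (0,1), (0,2), (0,3), (0,4), (0,5), (0,6), (0,7), (1,2), (1,3), (1,4), (1,7), (3,4), (3,7), (5,7), (6,7). Each pair (i,j) satisfies i < j and arr[i] > arr[j].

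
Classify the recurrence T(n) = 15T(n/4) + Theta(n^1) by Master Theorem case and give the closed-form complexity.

Master Theorem for T(n) = 15T(n/4) + O(n^1):

a = 15, b = 4, c = 1
log_b(a) = log_4(15) = 1.9534

Case 1: c = 1 < log_4(15) = 1.9534
T(n) = O(n^(log_4 15))

For T(n) = 15T(n/4) + O(n^1): log_4(15) = 1.9534. This is Case 1 of the Master Theorem (c < log_b(a), work dominated by leaves), giving O(n^(log_4 15)).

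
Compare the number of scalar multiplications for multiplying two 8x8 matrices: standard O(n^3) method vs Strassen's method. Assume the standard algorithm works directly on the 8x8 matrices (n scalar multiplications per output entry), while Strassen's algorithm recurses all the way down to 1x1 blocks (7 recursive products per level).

Matrix multiplication for 8x8 matrices:

Standard algorithm: 8^3 = 512 multiplications
Strassen's algorithm: 7^(log2(8)) = 7^3 = 343 multiplications
Savings: 512 - 343 = 169 multiplications

Standard: 512 multiplications (8^3). Strassen: 343 multiplications (7^3). Strassen reduces 8 recursive multiplications to 7 at each level.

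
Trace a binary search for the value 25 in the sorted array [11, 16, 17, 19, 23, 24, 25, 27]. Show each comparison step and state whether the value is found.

Binary search for 25 in [11, 16, 17, 19, 23, 24, 25, 27]:

lo=0, hi=7, mid=3, arr[mid]=19 -> 19 < 25, search right half
lo=4, hi=7, mid=5, arr[mid]=24 -> 24 < 25, search right half
lo=6, hi=7, mid=6, arr[mid]=25 -> Found target at index 6!

Binary search finds 25 at index 6 after 3 comparisons. The search repeatedly halves the search space by comparing with the middle element.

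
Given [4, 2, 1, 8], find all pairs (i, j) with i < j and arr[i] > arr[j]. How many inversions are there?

Finding inversions in [4, 2, 1, 8]:

(0, 1): arr[0]=4 > arr[1]=2
(0, 2): arr[0]=4 > arr[2]=1
(1, 2): arr[1]=2 > arr[2]=1

Total inversions: 3

The array has 3 inversion(s): (0,1), (0,2), (1,2). Each pair (i,j) satisfies i < j and arr[i] > arr[j].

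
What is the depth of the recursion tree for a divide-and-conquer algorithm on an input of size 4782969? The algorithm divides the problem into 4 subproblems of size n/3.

For divide and conquer with division factor 3:

Problem sizes at each level:
Level 0: 4782969
Level 1: 1594323
Level 2: 531441
Level 3: 177147
Level 4: 59049
Level 5: 19683
Level 6: 6561
Level 7: 2187
Level 8: 729
Level 9: 243
Level 10: 81
Level 11: 27
Level 12: 9
Level 13: 3
Level 14: 1

The root is level 0 and the size-1 base case is level 14 (the tree spans levels 0 through 14, i.e. 15 levels counting the root), so the depth is the number of divisions: log_3(4782969) = 14

The recursion tree depth is log_3(4782969) = 14. At each level, the problem size is divided by 3, so it takes 14 divisions to reduce to a base case of size 1. The algorithm makes 4 recursive calls at each level.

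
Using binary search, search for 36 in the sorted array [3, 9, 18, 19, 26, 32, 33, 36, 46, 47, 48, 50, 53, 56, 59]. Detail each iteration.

Binary search for 36 in [3, 9, 18, 19, 26, 32, 33, 36, 46, 47, 48, 50, 53, 56, 59]:

lo=0, hi=14, mid=7, arr[mid]=36 -> Found target at index 7!

Binary search finds 36 at index 7 after 1 comparisons. The search repeatedly halves the search space by comparing with the middle element.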